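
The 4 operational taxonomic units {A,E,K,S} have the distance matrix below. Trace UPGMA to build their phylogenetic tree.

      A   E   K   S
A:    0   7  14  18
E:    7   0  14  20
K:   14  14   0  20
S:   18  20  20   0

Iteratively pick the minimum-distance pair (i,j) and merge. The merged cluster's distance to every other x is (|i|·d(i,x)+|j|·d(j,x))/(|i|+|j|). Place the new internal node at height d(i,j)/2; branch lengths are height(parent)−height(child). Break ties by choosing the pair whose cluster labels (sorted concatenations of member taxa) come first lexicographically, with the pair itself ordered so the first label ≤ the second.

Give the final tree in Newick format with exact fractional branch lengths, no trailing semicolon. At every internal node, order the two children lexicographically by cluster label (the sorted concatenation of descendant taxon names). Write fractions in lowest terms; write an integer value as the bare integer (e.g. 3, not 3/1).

(((A:7/2,E:7/2):7/2,K:7):8/3,S:29/3)

1. join A+E (d=7) ⇒ AE; edges |A|=7/2, |E|=7/2
  updated: d(AE,K)=14, d(AE,S)=19
2. join AE+K (d=14) ⇒ AEK; edges |AE|=7/2, |K|=7
  updated: d(AEK,S)=58/3
3. join AEK+S (d=58/3) ⇒ AEKS; edges |AEK|=8/3, |S|=29/3
final tree: (((A:7/2,E:7/2):7/2,K:7):8/3,S:29/3)
total length: 179/6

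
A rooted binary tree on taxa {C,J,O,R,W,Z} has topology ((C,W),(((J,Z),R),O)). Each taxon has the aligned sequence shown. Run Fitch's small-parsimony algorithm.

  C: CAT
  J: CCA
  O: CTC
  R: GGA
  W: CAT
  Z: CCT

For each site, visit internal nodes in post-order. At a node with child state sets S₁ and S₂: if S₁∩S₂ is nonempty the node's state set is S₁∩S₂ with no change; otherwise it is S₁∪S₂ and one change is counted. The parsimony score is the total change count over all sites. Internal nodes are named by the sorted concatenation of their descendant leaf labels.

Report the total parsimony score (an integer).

7

site 0, node CW: C={C} ∩ W={C} → {C} (+0)
site 0, node JZ: J={C} ∩ Z={C} → {C} (+0)
site 0, node JRZ: JZ={C} ∪ R={G} → {C,G} (+1)
site 0, node JORZ: JRZ={C,G} ∩ O={C} → {C} (+0)
site 0, node CJORWZ: CW={C} ∩ JORZ={C} → {C} (+0)
site 1, node CW: C={A} ∩ W={A} → {A} (+0)
site 1, node JZ: J={C} ∩ Z={C} → {C} (+0)
site 1, node JRZ: JZ={C} ∪ R={G} → {C,G} (+1)
site 1, node JORZ: JRZ={C,G} ∪ O={T} → {C,G,T} (+1)
site 1, node CJORWZ: CW={A} ∪ JORZ={C,G,T} → {A,C,G,T} (+1)
site 2, node CW: C={T} ∩ W={T} → {T} (+0)
site 2, node JZ: J={A} ∪ Z={T} → {A,T} (+1)
site 2, node JRZ: JZ={A,T} ∩ R={A} → {A} (+0)
site 2, node JORZ: JRZ={A} ∪ O={C} → {A,C} (+1)
site 2, node CJORWZ: CW={T} ∪ JORZ={A,C} → {A,C,T} (+1)
per-site changes: [1, 3, 3]; total = 7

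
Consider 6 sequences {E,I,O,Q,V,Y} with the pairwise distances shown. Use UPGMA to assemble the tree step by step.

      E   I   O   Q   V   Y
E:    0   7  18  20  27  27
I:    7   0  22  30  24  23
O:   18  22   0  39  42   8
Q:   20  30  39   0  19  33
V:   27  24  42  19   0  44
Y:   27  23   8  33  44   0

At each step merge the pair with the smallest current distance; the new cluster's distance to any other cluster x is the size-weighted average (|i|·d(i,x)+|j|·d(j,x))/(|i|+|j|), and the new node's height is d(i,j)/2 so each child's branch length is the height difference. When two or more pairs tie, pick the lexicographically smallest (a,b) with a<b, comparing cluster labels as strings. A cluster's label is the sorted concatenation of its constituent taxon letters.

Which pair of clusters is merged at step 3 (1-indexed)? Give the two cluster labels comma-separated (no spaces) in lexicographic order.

step 1: merge (E,I) at d=7; branch lengths E→7/2, I→7/2; new cluster EI
  updated: d(EI,O)=20, d(EI,Q)=25, d(EI,V)=51/2, d(EI,Y)=25
step 2: merge (O,Y) at d=8; branch lengths O→4, Y→4; new cluster OY
  updated: d(EI,OY)=45/2, d(OY,Q)=36, d(OY,V)=43
step 3: merge (Q,V) at d=19; branch lengths Q→19/2, V→19/2; new cluster QV
  updated: d(EI,QV)=101/4, d(OY,QV)=79/2
step 4: merge (EI,OY) at d=45/2; branch lengths EI→31/4, OY→29/4; new cluster EIOY
  updated: d(EIOY,QV)=259/8
step 5: merge (EIOY,QV) at d=259/8; branch lengths EIOY→79/16, QV→107/16; new cluster EIOQVY
final tree: (((E:7/2,I:7/2):31/4,(O:4,Y:4):29/4):79/16,(Q:19/2,V:19/2):107/16)
total length: 485/8

Q,V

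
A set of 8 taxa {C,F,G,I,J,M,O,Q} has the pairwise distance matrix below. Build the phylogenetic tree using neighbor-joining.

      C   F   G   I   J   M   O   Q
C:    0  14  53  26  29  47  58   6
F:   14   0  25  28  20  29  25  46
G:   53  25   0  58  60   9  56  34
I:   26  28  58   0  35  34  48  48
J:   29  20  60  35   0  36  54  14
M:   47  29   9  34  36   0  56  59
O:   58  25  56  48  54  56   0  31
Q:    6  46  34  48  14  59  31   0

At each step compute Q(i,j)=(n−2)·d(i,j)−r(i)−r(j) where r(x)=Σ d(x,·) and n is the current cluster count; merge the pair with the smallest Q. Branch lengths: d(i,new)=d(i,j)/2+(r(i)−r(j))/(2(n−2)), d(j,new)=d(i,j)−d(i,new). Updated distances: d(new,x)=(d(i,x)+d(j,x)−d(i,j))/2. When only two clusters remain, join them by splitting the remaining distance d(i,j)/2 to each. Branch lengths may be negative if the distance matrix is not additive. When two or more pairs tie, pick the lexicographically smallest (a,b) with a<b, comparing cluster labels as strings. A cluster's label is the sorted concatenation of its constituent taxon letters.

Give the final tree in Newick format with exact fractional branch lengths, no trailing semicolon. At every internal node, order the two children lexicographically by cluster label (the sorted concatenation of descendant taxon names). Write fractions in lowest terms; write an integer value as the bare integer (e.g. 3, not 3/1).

((((((C:43/20,Q:77/20):259/32,J:333/32):117/16,I:287/16):57/16,(G:79/12,M:29/12):21):7/2,F:-9/32):809/64,O:809/64)

iteration 1: select G,M (d=9, Q=-511); attach at lengths (79/12, 29/12); label the merged cluster GM
  updated: d(C,GM)=91/2, d(F,GM)=45/2, d(GM,I)=83/2, d(GM,J)=87/2, d(GM,O)=103/2, d(GM,Q)=42
iteration 2: select C,Q (d=6, Q=-671/2); attach at lengths (43/20, 77/20); label the merged cluster CQ
  updated: d(CQ,F)=27, d(CQ,GM)=163/4, d(CQ,I)=34, d(CQ,J)=37/2, d(CQ,O)=83/2
iteration 3: select CQ,J (d=37/2, Q=-1035/4); attach at lengths (259/32, 333/32); label the merged cluster CJQ
  updated: d(CJQ,F)=57/4, d(CJQ,GM)=263/8, d(CJQ,I)=101/4, d(CJQ,O)=77/2
iteration 4: select CJQ,I (d=101/4, Q=-1423/8); attach at lengths (117/16, 287/16); label the merged cluster CIJQ
  updated: d(CIJQ,F)=17/2, d(CIJQ,GM)=393/16, d(CIJQ,O)=245/8
iteration 5: select CIJQ,GM (d=393/16, Q=-905/8); attach at lengths (57/16, 21); label the merged cluster CGIJMQ
  updated: d(CGIJMQ,F)=103/32, d(CGIJMQ,O)=921/32
iteration 6: select CGIJMQ,F (d=103/32, Q=-57); attach at lengths (7/2, -9/32); label the merged cluster CFGIJMQ
  updated: d(CFGIJMQ,O)=809/32
iteration 7: select CFGIJMQ,O (d=809/32); attach at lengths (809/64, 809/64); label the merged cluster CFGIJMOQ
final tree: ((((((C:43/20,Q:77/20):259/32,J:333/32):117/16,I:287/16):57/16,(G:79/12,M:29/12):21):7/2,F:-9/32):809/64,O:809/64)
total length: 1789/16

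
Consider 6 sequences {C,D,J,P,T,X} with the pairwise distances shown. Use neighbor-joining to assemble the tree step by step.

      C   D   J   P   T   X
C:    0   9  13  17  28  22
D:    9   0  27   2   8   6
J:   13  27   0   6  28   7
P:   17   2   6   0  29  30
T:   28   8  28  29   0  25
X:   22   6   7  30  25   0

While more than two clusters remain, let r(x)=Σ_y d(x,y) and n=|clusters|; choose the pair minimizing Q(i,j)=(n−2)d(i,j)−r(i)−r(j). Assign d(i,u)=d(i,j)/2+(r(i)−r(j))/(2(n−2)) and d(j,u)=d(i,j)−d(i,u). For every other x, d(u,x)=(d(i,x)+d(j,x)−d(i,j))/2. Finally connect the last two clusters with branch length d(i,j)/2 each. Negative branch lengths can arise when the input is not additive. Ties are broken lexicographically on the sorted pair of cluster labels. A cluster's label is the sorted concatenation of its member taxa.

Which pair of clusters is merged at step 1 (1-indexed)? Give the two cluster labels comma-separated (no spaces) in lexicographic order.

J,X

step 1: merge (J,X) at d=7, Q=-143; branch lengths J→19/8, X→37/8; new cluster JX
  updated: d(C,JX)=14, d(D,JX)=13, d(JX,P)=29/2, d(JX,T)=23
step 2: merge (D,T) at d=8, Q=-96; branch lengths D→-16/3, T→40/3; new cluster DT
  updated: d(C,DT)=29/2, d(DT,JX)=14, d(DT,P)=23/2
step 3: merge (C,JX) at d=14, Q=-60; branch lengths C→31/4, JX→25/4; new cluster CJX
  updated: d(CJX,DT)=29/4, d(CJX,P)=35/4
step 4: merge (CJX,DT) at d=29/4, Q=-55/2; branch lengths CJX→9/4, DT→5; new cluster CDJTX
  updated: d(CDJTX,P)=13/2
step 5: merge (CDJTX,P) at d=13/2; branch lengths CDJTX→13/4, P→13/4; new cluster CDJPTX
final tree: (((C:31/4,(J:19/8,X:37/8):25/4):9/4,(D:-16/3,T:40/3):5):13/4,P:13/4)
total length: 171/4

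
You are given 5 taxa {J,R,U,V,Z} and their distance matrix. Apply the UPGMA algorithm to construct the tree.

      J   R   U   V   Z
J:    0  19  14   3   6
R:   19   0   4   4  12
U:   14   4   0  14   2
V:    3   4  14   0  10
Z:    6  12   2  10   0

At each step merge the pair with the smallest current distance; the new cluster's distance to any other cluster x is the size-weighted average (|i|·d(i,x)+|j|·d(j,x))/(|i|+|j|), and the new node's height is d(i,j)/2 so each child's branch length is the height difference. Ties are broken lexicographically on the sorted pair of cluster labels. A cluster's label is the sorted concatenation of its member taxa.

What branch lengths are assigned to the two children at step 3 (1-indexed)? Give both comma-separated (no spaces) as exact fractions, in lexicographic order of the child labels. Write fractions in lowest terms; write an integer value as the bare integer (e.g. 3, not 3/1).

4,3

step 1: merge (U,Z) at d=2; branch lengths U→1, Z→1; new cluster UZ
  updated: d(J,UZ)=10, d(R,UZ)=8, d(UZ,V)=12
step 2: merge (J,V) at d=3; branch lengths J→3/2, V→3/2; new cluster JV
  updated: d(JV,R)=23/2, d(JV,UZ)=11
step 3: merge (R,UZ) at d=8; branch lengths R→4, UZ→3; new cluster RUZ
  updated: d(JV,RUZ)=67/6
step 4: merge (JV,RUZ) at d=67/6; branch lengths JV→49/12, RUZ→19/12; new cluster JRUVZ
final tree: ((J:3/2,V:3/2):49/12,(R:4,(U:1,Z:1):3):19/12)
total length: 53/3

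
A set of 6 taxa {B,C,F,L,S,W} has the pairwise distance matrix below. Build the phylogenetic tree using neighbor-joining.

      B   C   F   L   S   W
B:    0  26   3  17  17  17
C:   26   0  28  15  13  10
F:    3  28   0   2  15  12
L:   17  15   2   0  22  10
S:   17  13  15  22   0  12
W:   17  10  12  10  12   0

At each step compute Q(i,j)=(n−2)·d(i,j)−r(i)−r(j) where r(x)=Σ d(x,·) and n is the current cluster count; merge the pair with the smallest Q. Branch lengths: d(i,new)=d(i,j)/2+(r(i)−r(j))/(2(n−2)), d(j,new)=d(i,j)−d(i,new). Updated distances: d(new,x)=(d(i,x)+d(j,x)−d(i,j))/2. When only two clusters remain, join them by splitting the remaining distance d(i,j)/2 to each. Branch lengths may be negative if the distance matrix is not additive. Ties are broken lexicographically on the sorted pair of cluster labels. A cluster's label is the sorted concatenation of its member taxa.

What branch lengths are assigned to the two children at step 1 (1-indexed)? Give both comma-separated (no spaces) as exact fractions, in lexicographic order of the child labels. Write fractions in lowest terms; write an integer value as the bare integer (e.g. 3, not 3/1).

4,-1

1. join B+F (d=3, Q=-128) ⇒ BF; edges |B|=4, |F|=-1
  updated: d(BF,C)=51/2, d(BF,L)=8, d(BF,S)=29/2, d(BF,W)=13
2. join BF+L (d=8, Q=-92) ⇒ BFL; edges |BF|=5, |L|=3
  updated: d(BFL,C)=65/4, d(BFL,S)=57/4, d(BFL,W)=15/2
3. join BFL+W (d=15/2, Q=-105/2) ⇒ BFLW; edges |BFL|=47/8, |W|=13/8
  updated: d(BFLW,C)=75/8, d(BFLW,S)=75/8
4. join BFLW+C (d=75/8, Q=-127/4) ⇒ BCFLW; edges |BFLW|=23/8, |C|=13/2
  updated: d(BCFLW,S)=13/2
5. join BCFLW+S (d=13/2) ⇒ BCFLSW; edges |BCFLW|=13/4, |S|=13/4
final tree: (((((B:4,F:-1):5,L:3):47/8,W:13/8):23/8,C:13/2):13/4,S:13/4)
total length: 275/8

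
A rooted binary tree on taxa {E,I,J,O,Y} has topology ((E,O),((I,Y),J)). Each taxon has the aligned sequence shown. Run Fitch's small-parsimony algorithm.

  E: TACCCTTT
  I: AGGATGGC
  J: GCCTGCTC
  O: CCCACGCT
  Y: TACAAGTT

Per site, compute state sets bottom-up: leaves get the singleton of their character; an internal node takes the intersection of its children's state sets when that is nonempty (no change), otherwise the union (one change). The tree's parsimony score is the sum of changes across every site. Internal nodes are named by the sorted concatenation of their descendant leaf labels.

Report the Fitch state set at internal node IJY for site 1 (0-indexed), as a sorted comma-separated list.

A,C,G

[col 0] EO: children E:{T}, O:{C} ∪→ {C,T}; cost 1
[col 0] IY: children I:{A}, Y:{T} ∪→ {A,T}; cost 1
[col 0] IJY: children IY:{A,T}, J:{G} ∪→ {A,G,T}; cost 1
[col 0] EIJOY: children EO:{C,T}, IJY:{A,G,T} ∩→ {T}; cost 0
[col 1] EO: children E:{A}, O:{C} ∪→ {A,C}; cost 1
[col 1] IY: children I:{G}, Y:{A} ∪→ {A,G}; cost 1
[col 1] IJY: children IY:{A,G}, J:{C} ∪→ {A,C,G}; cost 1
[col 1] EIJOY: children EO:{A,C}, IJY:{A,C,G} ∩→ {A,C}; cost 0
[col 2] EO: children E:{C}, O:{C} ∩→ {C}; cost 0
[col 2] IY: children I:{G}, Y:{C} ∪→ {C,G}; cost 1
[col 2] IJY: children IY:{C,G}, J:{C} ∩→ {C}; cost 0
[col 2] EIJOY: children EO:{C}, IJY:{C} ∩→ {C}; cost 0
[col 3] EO: children E:{C}, O:{A} ∪→ {A,C}; cost 1
[col 3] IY: children I:{A}, Y:{A} ∩→ {A}; cost 0
[col 3] IJY: children IY:{A}, J:{T} ∪→ {A,T}; cost 1
[col 3] EIJOY: children EO:{A,C}, IJY:{A,T} ∩→ {A}; cost 0
[col 4] EO: children E:{C}, O:{C} ∩→ {C}; cost 0
[col 4] IY: children I:{T}, Y:{A} ∪→ {A,T}; cost 1
[col 4] IJY: children IY:{A,T}, J:{G} ∪→ {A,G,T}; cost 1
[col 4] EIJOY: children EO:{C}, IJY:{A,G,T} ∪→ {A,C,G,T}; cost 1
[col 5] EO: children E:{T}, O:{G} ∪→ {G,T}; cost 1
[col 5] IY: children I:{G}, Y:{G} ∩→ {G}; cost 0
[col 5] IJY: children IY:{G}, J:{C} ∪→ {C,G}; cost 1
[col 5] EIJOY: children EO:{G,T}, IJY:{C,G} ∩→ {G}; cost 0
[col 6] EO: children E:{T}, O:{C} ∪→ {C,T}; cost 1
[col 6] IY: children I:{G}, Y:{T} ∪→ {G,T}; cost 1
[col 6] IJY: children IY:{G,T}, J:{T} ∩→ {T}; cost 0
[col 6] EIJOY: children EO:{C,T}, IJY:{T} ∩→ {T}; cost 0
[col 7] EO: children E:{T}, O:{T} ∩→ {T}; cost 0
[col 7] IY: children I:{C}, Y:{T} ∪→ {C,T}; cost 1
[col 7] IJY: children IY:{C,T}, J:{C} ∩→ {C}; cost 0
[col 7] EIJOY: children EO:{T}, IJY:{C} ∪→ {C,T}; cost 1
per-site changes: [3, 3, 1, 2, 3, 2, 2, 2]; total = 18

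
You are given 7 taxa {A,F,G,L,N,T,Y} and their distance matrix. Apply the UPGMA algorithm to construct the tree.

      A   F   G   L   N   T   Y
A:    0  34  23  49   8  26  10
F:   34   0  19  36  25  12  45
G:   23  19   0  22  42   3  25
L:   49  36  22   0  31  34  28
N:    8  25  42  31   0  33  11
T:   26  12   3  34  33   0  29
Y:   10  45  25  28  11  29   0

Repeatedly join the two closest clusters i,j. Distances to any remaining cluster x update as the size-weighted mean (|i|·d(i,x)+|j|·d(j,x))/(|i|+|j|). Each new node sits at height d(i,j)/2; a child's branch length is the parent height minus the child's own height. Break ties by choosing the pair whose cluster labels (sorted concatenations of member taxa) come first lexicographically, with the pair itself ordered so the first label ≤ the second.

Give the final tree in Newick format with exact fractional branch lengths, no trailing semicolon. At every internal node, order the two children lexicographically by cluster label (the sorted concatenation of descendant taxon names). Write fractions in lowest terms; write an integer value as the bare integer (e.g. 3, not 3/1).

(((A:4,N:4):5/4,Y:21/4):11,((F:31/4,(G:3/2,T:3/2):25/4):91/12,L:46/3):11/12)

step 1: merge (G,T) at d=3; branch lengths G→3/2, T→3/2; new cluster GT
  updated: d(A,GT)=49/2, d(F,GT)=31/2, d(GT,L)=28, d(GT,N)=75/2, d(GT,Y)=27
step 2: merge (A,N) at d=8; branch lengths A→4, N→4; new cluster AN
  updated: d(AN,F)=59/2, d(AN,GT)=31, d(AN,L)=40, d(AN,Y)=21/2
step 3: merge (AN,Y) at d=21/2; branch lengths AN→5/4, Y→21/4; new cluster ANY
  updated: d(ANY,F)=104/3, d(ANY,GT)=89/3, d(ANY,L)=36
step 4: merge (F,GT) at d=31/2; branch lengths F→31/4, GT→25/4; new cluster FGT
  updated: d(ANY,FGT)=94/3, d(FGT,L)=92/3
step 5: merge (FGT,L) at d=92/3; branch lengths FGT→91/12, L→46/3; new cluster FGLT
  updated: d(ANY,FGLT)=65/2
step 6: merge (ANY,FGLT) at d=65/2; branch lengths ANY→11, FGLT→11/12; new cluster AFGLNTY
final tree: (((A:4,N:4):5/4,Y:21/4):11,((F:31/4,(G:3/2,T:3/2):25/4):91/12,L:46/3):11/12)
total length: 199/3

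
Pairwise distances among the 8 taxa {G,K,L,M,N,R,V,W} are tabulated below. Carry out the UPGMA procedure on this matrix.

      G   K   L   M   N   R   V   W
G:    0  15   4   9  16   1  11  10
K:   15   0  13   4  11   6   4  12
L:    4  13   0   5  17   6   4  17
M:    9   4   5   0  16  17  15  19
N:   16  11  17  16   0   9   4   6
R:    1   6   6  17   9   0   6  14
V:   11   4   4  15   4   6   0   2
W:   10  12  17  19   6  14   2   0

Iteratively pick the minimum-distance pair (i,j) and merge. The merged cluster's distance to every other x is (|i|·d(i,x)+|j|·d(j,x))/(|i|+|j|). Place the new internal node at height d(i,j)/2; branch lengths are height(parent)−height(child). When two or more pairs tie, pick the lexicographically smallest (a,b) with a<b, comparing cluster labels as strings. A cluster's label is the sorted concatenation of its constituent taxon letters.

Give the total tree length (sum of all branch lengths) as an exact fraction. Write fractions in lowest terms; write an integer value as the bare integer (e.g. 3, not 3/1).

1559/60

1. join G+R (d=1) ⇒ GR; edges |G|=1/2, |R|=1/2
  updated: d(GR,K)=21/2, d(GR,L)=5, d(GR,M)=13, d(GR,N)=25/2, d(GR,V)=17/2, d(GR,W)=12
2. join V+W (d=2) ⇒ VW; edges |V|=1, |W|=1
  updated: d(GR,VW)=41/4, d(K,VW)=8, d(L,VW)=21/2, d(M,VW)=17, d(N,VW)=5
3. join K+M (d=4) ⇒ KM; edges |K|=2, |M|=2
  updated: d(GR,KM)=47/4, d(KM,L)=9, d(KM,N)=27/2, d(KM,VW)=25/2
4. join GR+L (d=5) ⇒ GLR; edges |GR|=2, |L|=5/2
  updated: d(GLR,KM)=65/6, d(GLR,N)=14, d(GLR,VW)=31/3
5. join N+VW (d=5) ⇒ NVW; edges |N|=5/2, |VW|=3/2
  updated: d(GLR,NVW)=104/9, d(KM,NVW)=77/6
6. join GLR+KM (d=65/6) ⇒ GKLMR; edges |GLR|=35/12, |KM|=41/12
  updated: d(GKLMR,NVW)=181/15
7. join GKLMR+NVW (d=181/15) ⇒ GKLMNRVW; edges |GKLMR|=37/60, |NVW|=53/15
final tree: ((((G:1/2,R:1/2):2,L:5/2):35/12,(K:2,M:2):41/12):37/60,(N:5/2,(V:1,W:1):3/2):53/15)
total length: 1559/60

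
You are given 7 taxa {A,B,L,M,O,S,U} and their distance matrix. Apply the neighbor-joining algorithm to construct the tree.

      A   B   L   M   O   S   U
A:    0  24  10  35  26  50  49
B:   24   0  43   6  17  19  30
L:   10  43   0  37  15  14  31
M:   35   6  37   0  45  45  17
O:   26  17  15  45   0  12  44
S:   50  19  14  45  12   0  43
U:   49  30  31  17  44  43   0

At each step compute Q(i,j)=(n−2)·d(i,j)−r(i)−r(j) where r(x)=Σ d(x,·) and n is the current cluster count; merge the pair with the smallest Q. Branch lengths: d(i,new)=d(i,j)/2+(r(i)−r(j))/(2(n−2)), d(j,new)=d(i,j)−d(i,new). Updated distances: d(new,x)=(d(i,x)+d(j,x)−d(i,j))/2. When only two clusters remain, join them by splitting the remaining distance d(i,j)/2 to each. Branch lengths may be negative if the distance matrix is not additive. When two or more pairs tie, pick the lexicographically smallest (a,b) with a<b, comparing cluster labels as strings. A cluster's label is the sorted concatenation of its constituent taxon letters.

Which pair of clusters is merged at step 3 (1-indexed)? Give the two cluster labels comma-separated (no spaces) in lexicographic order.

A,L

step 1: merge (M,U) at d=17, Q=-314; branch lengths M→28/5, U→57/5; new cluster MU
  updated: d(A,MU)=67/2, d(B,MU)=19/2, d(L,MU)=51/2, d(MU,O)=36, d(MU,S)=71/2
step 2: merge (B,MU) at d=19/2, Q=-429/2; branch lengths B→21/16, MU→131/16; new cluster BMU
  updated: d(A,BMU)=24, d(BMU,L)=59/2, d(BMU,O)=87/4, d(BMU,S)=45/2
step 3: merge (A,L) at d=10, Q=-297/2; branch lengths A→143/12, L→-23/12; new cluster AL
  updated: d(AL,BMU)=87/4, d(AL,O)=31/2, d(AL,S)=27
step 4: merge (AL,BMU) at d=87/4, Q=-347/4; branch lengths AL→167/16, BMU→181/16; new cluster ABLMU
  updated: d(ABLMU,O)=31/4, d(ABLMU,S)=111/8
step 5: merge (ABLMU,O) at d=31/4, Q=-269/8; branch lengths ABLMU→77/16, O→47/16; new cluster ABLMOU
  updated: d(ABLMOU,S)=145/16
step 6: merge (ABLMOU,S) at d=145/16; branch lengths ABLMOU→145/32, S→145/32; new cluster ABLMOSU
final tree: ((((A:143/12,L:-23/12):167/16,(B:21/16,(M:28/5,U:57/5):131/16):181/16):77/16,O:47/16):145/32,S:145/32)
total length: 1201/16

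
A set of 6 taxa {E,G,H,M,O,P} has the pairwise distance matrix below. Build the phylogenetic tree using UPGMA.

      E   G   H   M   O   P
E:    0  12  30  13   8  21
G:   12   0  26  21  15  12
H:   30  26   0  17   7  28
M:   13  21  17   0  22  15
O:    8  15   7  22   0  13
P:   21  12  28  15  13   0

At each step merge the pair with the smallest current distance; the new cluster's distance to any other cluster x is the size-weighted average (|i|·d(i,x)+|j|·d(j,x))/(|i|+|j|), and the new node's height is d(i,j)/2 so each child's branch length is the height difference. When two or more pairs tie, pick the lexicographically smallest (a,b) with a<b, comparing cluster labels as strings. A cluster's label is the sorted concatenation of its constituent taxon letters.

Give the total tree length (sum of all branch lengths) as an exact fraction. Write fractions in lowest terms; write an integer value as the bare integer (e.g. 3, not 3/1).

1. join H+O (d=7) ⇒ HO; edges |H|=7/2, |O|=7/2
  updated: d(E,HO)=19, d(G,HO)=41/2, d(HO,M)=39/2, d(HO,P)=41/2
2. join E+G (d=12) ⇒ EG; edges |E|=6, |G|=6
  updated: d(EG,HO)=79/4, d(EG,M)=17, d(EG,P)=33/2
3. join M+P (d=15) ⇒ MP; edges |M|=15/2, |P|=15/2
  updated: d(EG,MP)=67/4, d(HO,MP)=20
4. join EG+MP (d=67/4) ⇒ EGMP; edges |EG|=19/8, |MP|=7/8
  updated: d(EGMP,HO)=159/8
5. join EGMP+HO (d=159/8) ⇒ EGHMOP; edges |EGMP|=25/16, |HO|=103/16
final tree: (((E:6,G:6):19/8,(M:15/2,P:15/2):7/8):25/16,(H:7/2,O:7/2):103/16)
total length: 181/4

181/4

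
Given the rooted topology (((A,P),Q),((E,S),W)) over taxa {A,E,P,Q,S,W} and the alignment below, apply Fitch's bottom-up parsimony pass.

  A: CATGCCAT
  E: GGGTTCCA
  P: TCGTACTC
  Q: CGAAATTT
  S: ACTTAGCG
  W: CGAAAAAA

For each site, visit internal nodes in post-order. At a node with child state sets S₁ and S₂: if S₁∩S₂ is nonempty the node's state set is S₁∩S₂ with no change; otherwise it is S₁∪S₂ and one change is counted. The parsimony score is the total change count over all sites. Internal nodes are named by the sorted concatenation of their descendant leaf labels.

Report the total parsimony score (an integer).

site 0, node AP: A={C} ∪ P={T} → {C,T} (+1)
site 0, node APQ: AP={C,T} ∩ Q={C} → {C} (+0)
site 0, node ES: E={G} ∪ S={A} → {A,G} (+1)
site 0, node ESW: ES={A,G} ∪ W={C} → {A,C,G} (+1)
site 0, node AEPQSW: APQ={C} ∩ ESW={A,C,G} → {C} (+0)
site 1, node AP: A={A} ∪ P={C} → {A,C} (+1)
site 1, node APQ: AP={A,C} ∪ Q={G} → {A,C,G} (+1)
site 1, node ES: E={G} ∪ S={C} → {C,G} (+1)
site 1, node ESW: ES={C,G} ∩ W={G} → {G} (+0)
site 1, node AEPQSW: APQ={A,C,G} ∩ ESW={G} → {G} (+0)
site 2, node AP: A={T} ∪ P={G} → {G,T} (+1)
site 2, node APQ: AP={G,T} ∪ Q={A} → {A,G,T} (+1)
site 2, node ES: E={G} ∪ S={T} → {G,T} (+1)
site 2, node ESW: ES={G,T} ∪ W={A} → {A,G,T} (+1)
site 2, node AEPQSW: APQ={A,G,T} ∩ ESW={A,G,T} → {A,G,T} (+0)
site 3, node AP: A={G} ∪ P={T} → {G,T} (+1)
site 3, node APQ: AP={G,T} ∪ Q={A} → {A,G,T} (+1)
site 3, node ES: E={T} ∩ S={T} → {T} (+0)
site 3, node ESW: ES={T} ∪ W={A} → {A,T} (+1)
site 3, node AEPQSW: APQ={A,G,T} ∩ ESW={A,T} → {A,T} (+0)
site 4, node AP: A={C} ∪ P={A} → {A,C} (+1)
site 4, node APQ: AP={A,C} ∩ Q={A} → {A} (+0)
site 4, node ES: E={T} ∪ S={A} → {A,T} (+1)
site 4, node ESW: ES={A,T} ∩ W={A} → {A} (+0)
site 4, node AEPQSW: APQ={A} ∩ ESW={A} → {A} (+0)
site 5, node AP: A={C} ∩ P={C} → {C} (+0)
site 5, node APQ: AP={C} ∪ Q={T} → {C,T} (+1)
site 5, node ES: E={C} ∪ S={G} → {C,G} (+1)
site 5, node ESW: ES={C,G} ∪ W={A} → {A,C,G} (+1)
site 5, node AEPQSW: APQ={C,T} ∩ ESW={A,C,G} → {C} (+0)
site 6, node AP: A={A} ∪ P={T} → {A,T} (+1)
site 6, node APQ: AP={A,T} ∩ Q={T} → {T} (+0)
site 6, node ES: E={C} ∩ S={C} → {C} (+0)
site 6, node ESW: ES={C} ∪ W={A} → {A,C} (+1)
site 6, node AEPQSW: APQ={T} ∪ ESW={A,C} → {A,C,T} (+1)
site 7, node AP: A={T} ∪ P={C} → {C,T} (+1)
site 7, node APQ: AP={C,T} ∩ Q={T} → {T} (+0)
site 7, node ES: E={A} ∪ S={G} → {A,G} (+1)
site 7, node ESW: ES={A,G} ∩ W={A} → {A} (+0)
site 7, node AEPQSW: APQ={T} ∪ ESW={A} → {A,T} (+1)
per-site changes: [3, 3, 4, 3, 2, 3, 3, 3]; total = 24

24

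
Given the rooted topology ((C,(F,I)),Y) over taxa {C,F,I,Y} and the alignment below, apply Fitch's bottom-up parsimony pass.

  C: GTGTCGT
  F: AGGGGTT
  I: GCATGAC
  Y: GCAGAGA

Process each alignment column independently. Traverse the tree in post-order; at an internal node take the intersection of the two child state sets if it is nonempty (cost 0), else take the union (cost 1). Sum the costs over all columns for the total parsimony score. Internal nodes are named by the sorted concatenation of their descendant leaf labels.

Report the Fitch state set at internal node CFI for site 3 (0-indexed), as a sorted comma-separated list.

[col 0] FI: children F:{A}, I:{G} ∪→ {A,G}; cost 1
[col 0] CFI: children C:{G}, FI:{A,G} ∩→ {G}; cost 0
[col 0] CFIY: children CFI:{G}, Y:{G} ∩→ {G}; cost 0
[col 1] FI: children F:{G}, I:{C} ∪→ {C,G}; cost 1
[col 1] CFI: children C:{T}, FI:{C,G} ∪→ {C,G,T}; cost 1
[col 1] CFIY: children CFI:{C,G,T}, Y:{C} ∩→ {C}; cost 0
[col 2] FI: children F:{G}, I:{A} ∪→ {A,G}; cost 1
[col 2] CFI: children C:{G}, FI:{A,G} ∩→ {G}; cost 0
[col 2] CFIY: children CFI:{G}, Y:{A} ∪→ {A,G}; cost 1
[col 3] FI: children F:{G}, I:{T} ∪→ {G,T}; cost 1
[col 3] CFI: children C:{T}, FI:{G,T} ∩→ {T}; cost 0
[col 3] CFIY: children CFI:{T}, Y:{G} ∪→ {G,T}; cost 1
[col 4] FI: children F:{G}, I:{G} ∩→ {G}; cost 0
[col 4] CFI: children C:{C}, FI:{G} ∪→ {C,G}; cost 1
[col 4] CFIY: children CFI:{C,G}, Y:{A} ∪→ {A,C,G}; cost 1
[col 5] FI: children F:{T}, I:{A} ∪→ {A,T}; cost 1
[col 5] CFI: children C:{G}, FI:{A,T} ∪→ {A,G,T}; cost 1
[col 5] CFIY: children CFI:{A,G,T}, Y:{G} ∩→ {G}; cost 0
[col 6] FI: children F:{T}, I:{C} ∪→ {C,T}; cost 1
[col 6] CFI: children C:{T}, FI:{C,T} ∩→ {T}; cost 0
[col 6] CFIY: children CFI:{T}, Y:{A} ∪→ {A,T}; cost 1
per-site changes: [1, 2, 2, 2, 2, 2, 2]; total = 13

T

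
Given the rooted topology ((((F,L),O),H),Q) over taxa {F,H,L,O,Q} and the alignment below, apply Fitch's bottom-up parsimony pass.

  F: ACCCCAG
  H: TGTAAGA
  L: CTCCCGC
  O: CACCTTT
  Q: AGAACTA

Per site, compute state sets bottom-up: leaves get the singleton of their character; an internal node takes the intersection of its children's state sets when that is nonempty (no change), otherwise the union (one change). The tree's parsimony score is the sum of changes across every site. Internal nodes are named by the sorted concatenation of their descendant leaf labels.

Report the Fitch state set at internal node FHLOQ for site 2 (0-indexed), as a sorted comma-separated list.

site 0, node FL: F={A} ∪ L={C} → {A,C} (+1)
site 0, node FLO: FL={A,C} ∩ O={C} → {C} (+0)
site 0, node FHLO: FLO={C} ∪ H={T} → {C,T} (+1)
site 0, node FHLOQ: FHLO={C,T} ∪ Q={A} → {A,C,T} (+1)
site 1, node FL: F={C} ∪ L={T} → {C,T} (+1)
site 1, node FLO: FL={C,T} ∪ O={A} → {A,C,T} (+1)
site 1, node FHLO: FLO={A,C,T} ∪ H={G} → {A,C,G,T} (+1)
site 1, node FHLOQ: FHLO={A,C,G,T} ∩ Q={G} → {G} (+0)
site 2, node FL: F={C} ∩ L={C} → {C} (+0)
site 2, node FLO: FL={C} ∩ O={C} → {C} (+0)
site 2, node FHLO: FLO={C} ∪ H={T} → {C,T} (+1)
site 2, node FHLOQ: FHLO={C,T} ∪ Q={A} → {A,C,T} (+1)
site 3, node FL: F={C} ∩ L={C} → {C} (+0)
site 3, node FLO: FL={C} ∩ O={C} → {C} (+0)
site 3, node FHLO: FLO={C} ∪ H={A} → {A,C} (+1)
site 3, node FHLOQ: FHLO={A,C} ∩ Q={A} → {A} (+0)
site 4, node FL: F={C} ∩ L={C} → {C} (+0)
site 4, node FLO: FL={C} ∪ O={T} → {C,T} (+1)
site 4, node FHLO: FLO={C,T} ∪ H={A} → {A,C,T} (+1)
site 4, node FHLOQ: FHLO={A,C,T} ∩ Q={C} → {C} (+0)
site 5, node FL: F={A} ∪ L={G} → {A,G} (+1)
site 5, node FLO: FL={A,G} ∪ O={T} → {A,G,T} (+1)
site 5, node FHLO: FLO={A,G,T} ∩ H={G} → {G} (+0)
site 5, node FHLOQ: FHLO={G} ∪ Q={T} → {G,T} (+1)
site 6, node FL: F={G} ∪ L={C} → {C,G} (+1)
site 6, node FLO: FL={C,G} ∪ O={T} → {C,G,T} (+1)
site 6, node FHLO: FLO={C,G,T} ∪ H={A} → {A,C,G,T} (+1)
site 6, node FHLOQ: FHLO={A,C,G,T} ∩ Q={A} → {A} (+0)
per-site changes: [3, 3, 2, 1, 2, 3, 3]; total = 17

A,C,T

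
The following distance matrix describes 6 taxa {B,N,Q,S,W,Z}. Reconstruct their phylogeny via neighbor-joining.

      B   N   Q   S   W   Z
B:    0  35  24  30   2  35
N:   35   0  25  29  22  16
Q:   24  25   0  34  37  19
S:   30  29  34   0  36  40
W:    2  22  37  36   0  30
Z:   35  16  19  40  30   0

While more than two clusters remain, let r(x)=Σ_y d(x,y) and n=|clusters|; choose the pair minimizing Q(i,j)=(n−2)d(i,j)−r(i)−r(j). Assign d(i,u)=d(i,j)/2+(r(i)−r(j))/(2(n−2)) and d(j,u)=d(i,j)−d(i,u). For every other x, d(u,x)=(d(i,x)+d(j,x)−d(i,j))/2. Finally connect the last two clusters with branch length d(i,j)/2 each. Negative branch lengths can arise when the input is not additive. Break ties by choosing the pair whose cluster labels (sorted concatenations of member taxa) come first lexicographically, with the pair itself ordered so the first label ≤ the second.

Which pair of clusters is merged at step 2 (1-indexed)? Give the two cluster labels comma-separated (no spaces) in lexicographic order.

BW,S

1. join B+W (d=2, Q=-245) ⇒ BW; edges |B|=7/8, |W|=9/8
  updated: d(BW,N)=55/2, d(BW,Q)=59/2, d(BW,S)=32, d(BW,Z)=63/2
2. join BW+S (d=32, Q=-319/2) ⇒ BSW; edges |BW|=163/12, |S|=221/12
  updated: d(BSW,N)=49/4, d(BSW,Q)=63/4, d(BSW,Z)=79/4
3. join BSW+N (d=49/4, Q=-153/2) ⇒ BNSW; edges |BSW|=19/4, |N|=15/2
  updated: d(BNSW,Q)=57/4, d(BNSW,Z)=47/4
4. join BNSW+Q (d=57/4, Q=-45) ⇒ BNQSW; edges |BNSW|=7/2, |Q|=43/4
  updated: d(BNQSW,Z)=33/4
5. join BNQSW+Z (d=33/4) ⇒ BNQSWZ; edges |BNQSW|=33/8, |Z|=33/8
final tree: (((((B:7/8,W:9/8):163/12,S:221/12):19/4,N:15/2):7/2,Q:43/4):33/8,Z:33/8)
total length: 275/4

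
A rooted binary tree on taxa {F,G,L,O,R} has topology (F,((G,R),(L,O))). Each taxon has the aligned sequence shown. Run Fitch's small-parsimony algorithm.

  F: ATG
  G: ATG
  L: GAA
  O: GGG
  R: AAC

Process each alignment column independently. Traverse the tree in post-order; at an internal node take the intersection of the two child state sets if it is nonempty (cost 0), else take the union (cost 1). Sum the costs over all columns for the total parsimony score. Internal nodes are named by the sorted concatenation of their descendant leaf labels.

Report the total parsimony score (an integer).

[col 0] GR: children G:{A}, R:{A} ∩→ {A}; cost 0
[col 0] LO: children L:{G}, O:{G} ∩→ {G}; cost 0
[col 0] GLOR: children GR:{A}, LO:{G} ∪→ {A,G}; cost 1
[col 0] FGLOR: children F:{A}, GLOR:{A,G} ∩→ {A}; cost 0
[col 1] GR: children G:{T}, R:{A} ∪→ {A,T}; cost 1
[col 1] LO: children L:{A}, O:{G} ∪→ {A,G}; cost 1
[col 1] GLOR: children GR:{A,T}, LO:{A,G} ∩→ {A}; cost 0
[col 1] FGLOR: children F:{T}, GLOR:{A} ∪→ {A,T}; cost 1
[col 2] GR: children G:{G}, R:{C} ∪→ {C,G}; cost 1
[col 2] LO: children L:{A}, O:{G} ∪→ {A,G}; cost 1
[col 2] GLOR: children GR:{C,G}, LO:{A,G} ∩→ {G}; cost 0
[col 2] FGLOR: children F:{G}, GLOR:{G} ∩→ {G}; cost 0
per-site changes: [1, 3, 2]; total = 6

6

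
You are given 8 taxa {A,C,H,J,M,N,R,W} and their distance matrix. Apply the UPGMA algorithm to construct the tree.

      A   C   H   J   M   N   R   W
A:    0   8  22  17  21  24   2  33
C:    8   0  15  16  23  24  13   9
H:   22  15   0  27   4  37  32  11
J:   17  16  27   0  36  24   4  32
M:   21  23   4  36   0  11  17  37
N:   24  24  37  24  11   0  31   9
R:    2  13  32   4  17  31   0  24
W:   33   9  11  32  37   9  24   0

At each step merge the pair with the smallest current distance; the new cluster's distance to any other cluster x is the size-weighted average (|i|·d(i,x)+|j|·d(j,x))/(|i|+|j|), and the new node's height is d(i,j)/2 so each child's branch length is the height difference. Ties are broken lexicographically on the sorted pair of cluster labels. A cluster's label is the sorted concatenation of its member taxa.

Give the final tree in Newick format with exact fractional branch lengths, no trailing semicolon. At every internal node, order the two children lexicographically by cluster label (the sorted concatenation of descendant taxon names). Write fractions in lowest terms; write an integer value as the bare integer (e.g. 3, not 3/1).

(((A:1,R:1):17/4,J:21/4):27/4,(((C:9/2,W:9/2):15/4,N:33/4):35/12,(H:2,M:2):55/6):5/6)

iteration 1: select A,R (d=2); attach at lengths (1, 1); label the merged cluster AR
  updated: d(AR,C)=21/2, d(AR,H)=27, d(AR,J)=21/2, d(AR,M)=19, d(AR,N)=55/2, d(AR,W)=57/2
iteration 2: select H,M (d=4); attach at lengths (2, 2); label the merged cluster HM
  updated: d(AR,HM)=23, d(C,HM)=19, d(HM,J)=63/2, d(HM,N)=24, d(HM,W)=24
iteration 3: select C,W (d=9); attach at lengths (9/2, 9/2); label the merged cluster CW
  updated: d(AR,CW)=39/2, d(CW,HM)=43/2, d(CW,J)=24, d(CW,N)=33/2
iteration 4: select AR,J (d=21/2); attach at lengths (17/4, 21/4); label the merged cluster AJR
  updated: d(AJR,CW)=21, d(AJR,HM)=155/6, d(AJR,N)=79/3
iteration 5: select CW,N (d=33/2); attach at lengths (15/4, 33/4); label the merged cluster CNW
  updated: d(AJR,CNW)=205/9, d(CNW,HM)=67/3
iteration 6: select CNW,HM (d=67/3); attach at lengths (35/12, 55/6); label the merged cluster CHMNW
  updated: d(AJR,CHMNW)=24
iteration 7: select AJR,CHMNW (d=24); attach at lengths (27/4, 5/6); label the merged cluster ACHJMNRW
final tree: (((A:1,R:1):17/4,J:21/4):27/4,(((C:9/2,W:9/2):15/4,N:33/4):35/12,(H:2,M:2):55/6):5/6)
total length: 337/6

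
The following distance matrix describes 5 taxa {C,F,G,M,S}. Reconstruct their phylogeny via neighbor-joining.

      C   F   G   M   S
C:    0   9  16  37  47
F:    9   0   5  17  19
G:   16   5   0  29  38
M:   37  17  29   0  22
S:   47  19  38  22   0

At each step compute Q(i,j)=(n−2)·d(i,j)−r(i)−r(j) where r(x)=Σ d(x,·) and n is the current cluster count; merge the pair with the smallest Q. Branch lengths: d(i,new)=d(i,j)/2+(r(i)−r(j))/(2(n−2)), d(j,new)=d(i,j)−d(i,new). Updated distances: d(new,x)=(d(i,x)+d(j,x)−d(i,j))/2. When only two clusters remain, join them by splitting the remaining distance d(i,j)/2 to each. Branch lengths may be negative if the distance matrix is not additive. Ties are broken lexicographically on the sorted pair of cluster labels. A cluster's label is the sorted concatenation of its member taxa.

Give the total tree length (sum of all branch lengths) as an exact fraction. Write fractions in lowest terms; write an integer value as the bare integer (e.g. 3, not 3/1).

403/8

iteration 1: select M,S (d=22, Q=-165); attach at lengths (15/2, 29/2); label the merged cluster MS
  updated: d(C,MS)=31, d(F,MS)=7, d(G,MS)=45/2
iteration 2: select C,G (d=16, Q=-135/2); attach at lengths (89/8, 39/8); label the merged cluster CG
  updated: d(CG,F)=-1, d(CG,MS)=75/4
iteration 3: select CG,F (d=-1, Q=-99/4); attach at lengths (43/8, -51/8); label the merged cluster CFG
  updated: d(CFG,MS)=107/8
iteration 4: select CFG,MS (d=107/8); attach at lengths (107/16, 107/16); label the merged cluster CFGMS
final tree: (((C:89/8,G:39/8):43/8,F:-51/8):107/16,(M:15/2,S:29/2):107/16)
total length: 403/8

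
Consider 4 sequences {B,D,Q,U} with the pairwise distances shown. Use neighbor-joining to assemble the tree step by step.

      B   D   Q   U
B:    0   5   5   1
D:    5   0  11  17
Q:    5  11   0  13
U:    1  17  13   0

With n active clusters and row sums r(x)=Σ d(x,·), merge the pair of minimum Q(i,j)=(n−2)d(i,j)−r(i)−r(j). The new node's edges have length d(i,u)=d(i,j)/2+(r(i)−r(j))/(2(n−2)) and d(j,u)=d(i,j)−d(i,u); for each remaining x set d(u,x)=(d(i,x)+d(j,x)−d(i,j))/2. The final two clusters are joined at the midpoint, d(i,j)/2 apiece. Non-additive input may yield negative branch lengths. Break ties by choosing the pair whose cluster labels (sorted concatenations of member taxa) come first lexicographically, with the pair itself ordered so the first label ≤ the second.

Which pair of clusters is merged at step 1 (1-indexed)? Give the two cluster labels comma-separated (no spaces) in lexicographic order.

iteration 1: select B,U (d=1, Q=-40); attach at lengths (-9/2, 11/2); label the merged cluster BU
  updated: d(BU,D)=21/2, d(BU,Q)=17/2
iteration 2: select BU,D (d=21/2, Q=-30); attach at lengths (4, 13/2); label the merged cluster BDU
  updated: d(BDU,Q)=9/2
iteration 3: select BDU,Q (d=9/2); attach at lengths (9/4, 9/4); label the merged cluster BDQU
final tree: (((B:-9/2,U:11/2):4,D:13/2):9/4,Q:9/4)
total length: 16

B,U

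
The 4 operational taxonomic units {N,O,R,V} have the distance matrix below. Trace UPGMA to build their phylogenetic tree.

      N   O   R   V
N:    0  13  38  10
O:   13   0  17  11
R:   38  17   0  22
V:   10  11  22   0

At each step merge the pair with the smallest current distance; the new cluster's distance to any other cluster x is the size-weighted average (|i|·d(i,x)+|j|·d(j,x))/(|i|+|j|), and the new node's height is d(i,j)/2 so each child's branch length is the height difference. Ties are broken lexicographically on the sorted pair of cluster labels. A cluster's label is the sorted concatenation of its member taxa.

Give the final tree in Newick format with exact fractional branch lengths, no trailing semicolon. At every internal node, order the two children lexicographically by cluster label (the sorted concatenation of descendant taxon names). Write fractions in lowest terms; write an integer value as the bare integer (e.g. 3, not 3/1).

(((N:5,V:5):1,O:6):41/6,R:77/6)

iteration 1: select N,V (d=10); attach at lengths (5, 5); label the merged cluster NV
  updated: d(NV,O)=12, d(NV,R)=30
iteration 2: select NV,O (d=12); attach at lengths (1, 6); label the merged cluster NOV
  updated: d(NOV,R)=77/3
iteration 3: select NOV,R (d=77/3); attach at lengths (41/6, 77/6); label the merged cluster NORV
final tree: (((N:5,V:5):1,O:6):41/6,R:77/6)
total length: 110/3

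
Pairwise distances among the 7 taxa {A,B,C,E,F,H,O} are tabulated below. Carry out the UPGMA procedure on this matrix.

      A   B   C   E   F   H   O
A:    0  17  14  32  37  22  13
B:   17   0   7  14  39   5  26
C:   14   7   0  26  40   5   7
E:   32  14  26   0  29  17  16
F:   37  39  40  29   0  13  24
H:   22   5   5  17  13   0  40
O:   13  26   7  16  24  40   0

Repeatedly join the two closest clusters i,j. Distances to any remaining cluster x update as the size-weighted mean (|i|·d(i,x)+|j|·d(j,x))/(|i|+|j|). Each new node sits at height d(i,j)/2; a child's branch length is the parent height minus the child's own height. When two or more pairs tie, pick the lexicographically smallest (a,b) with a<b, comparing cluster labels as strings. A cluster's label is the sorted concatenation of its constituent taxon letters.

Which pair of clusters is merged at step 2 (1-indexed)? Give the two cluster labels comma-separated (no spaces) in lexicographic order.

iteration 1: select B,H (d=5); attach at lengths (5/2, 5/2); label the merged cluster BH
  updated: d(A,BH)=39/2, d(BH,C)=6, d(BH,E)=31/2, d(BH,F)=26, d(BH,O)=33
iteration 2: select BH,C (d=6); attach at lengths (1/2, 3); label the merged cluster BCH
  updated: d(A,BCH)=53/3, d(BCH,E)=19, d(BCH,F)=92/3, d(BCH,O)=73/3
iteration 3: select A,O (d=13); attach at lengths (13/2, 13/2); label the merged cluster AO
  updated: d(AO,BCH)=21, d(AO,E)=24, d(AO,F)=61/2
iteration 4: select BCH,E (d=19); attach at lengths (13/2, 19/2); label the merged cluster BCEH
  updated: d(AO,BCEH)=87/4, d(BCEH,F)=121/4
iteration 5: select AO,BCEH (d=87/4); attach at lengths (35/8, 11/8); label the merged cluster ABCEHO
  updated: d(ABCEHO,F)=91/3
iteration 6: select ABCEHO,F (d=91/3); attach at lengths (103/24, 91/6); label the merged cluster ABCEFHO
final tree: (((A:13/2,O:13/2):35/8,(((B:5/2,H:5/2):1/2,C:3):13/2,E:19/2):11/8):103/24,F:91/6)
total length: 1505/24

BH,C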